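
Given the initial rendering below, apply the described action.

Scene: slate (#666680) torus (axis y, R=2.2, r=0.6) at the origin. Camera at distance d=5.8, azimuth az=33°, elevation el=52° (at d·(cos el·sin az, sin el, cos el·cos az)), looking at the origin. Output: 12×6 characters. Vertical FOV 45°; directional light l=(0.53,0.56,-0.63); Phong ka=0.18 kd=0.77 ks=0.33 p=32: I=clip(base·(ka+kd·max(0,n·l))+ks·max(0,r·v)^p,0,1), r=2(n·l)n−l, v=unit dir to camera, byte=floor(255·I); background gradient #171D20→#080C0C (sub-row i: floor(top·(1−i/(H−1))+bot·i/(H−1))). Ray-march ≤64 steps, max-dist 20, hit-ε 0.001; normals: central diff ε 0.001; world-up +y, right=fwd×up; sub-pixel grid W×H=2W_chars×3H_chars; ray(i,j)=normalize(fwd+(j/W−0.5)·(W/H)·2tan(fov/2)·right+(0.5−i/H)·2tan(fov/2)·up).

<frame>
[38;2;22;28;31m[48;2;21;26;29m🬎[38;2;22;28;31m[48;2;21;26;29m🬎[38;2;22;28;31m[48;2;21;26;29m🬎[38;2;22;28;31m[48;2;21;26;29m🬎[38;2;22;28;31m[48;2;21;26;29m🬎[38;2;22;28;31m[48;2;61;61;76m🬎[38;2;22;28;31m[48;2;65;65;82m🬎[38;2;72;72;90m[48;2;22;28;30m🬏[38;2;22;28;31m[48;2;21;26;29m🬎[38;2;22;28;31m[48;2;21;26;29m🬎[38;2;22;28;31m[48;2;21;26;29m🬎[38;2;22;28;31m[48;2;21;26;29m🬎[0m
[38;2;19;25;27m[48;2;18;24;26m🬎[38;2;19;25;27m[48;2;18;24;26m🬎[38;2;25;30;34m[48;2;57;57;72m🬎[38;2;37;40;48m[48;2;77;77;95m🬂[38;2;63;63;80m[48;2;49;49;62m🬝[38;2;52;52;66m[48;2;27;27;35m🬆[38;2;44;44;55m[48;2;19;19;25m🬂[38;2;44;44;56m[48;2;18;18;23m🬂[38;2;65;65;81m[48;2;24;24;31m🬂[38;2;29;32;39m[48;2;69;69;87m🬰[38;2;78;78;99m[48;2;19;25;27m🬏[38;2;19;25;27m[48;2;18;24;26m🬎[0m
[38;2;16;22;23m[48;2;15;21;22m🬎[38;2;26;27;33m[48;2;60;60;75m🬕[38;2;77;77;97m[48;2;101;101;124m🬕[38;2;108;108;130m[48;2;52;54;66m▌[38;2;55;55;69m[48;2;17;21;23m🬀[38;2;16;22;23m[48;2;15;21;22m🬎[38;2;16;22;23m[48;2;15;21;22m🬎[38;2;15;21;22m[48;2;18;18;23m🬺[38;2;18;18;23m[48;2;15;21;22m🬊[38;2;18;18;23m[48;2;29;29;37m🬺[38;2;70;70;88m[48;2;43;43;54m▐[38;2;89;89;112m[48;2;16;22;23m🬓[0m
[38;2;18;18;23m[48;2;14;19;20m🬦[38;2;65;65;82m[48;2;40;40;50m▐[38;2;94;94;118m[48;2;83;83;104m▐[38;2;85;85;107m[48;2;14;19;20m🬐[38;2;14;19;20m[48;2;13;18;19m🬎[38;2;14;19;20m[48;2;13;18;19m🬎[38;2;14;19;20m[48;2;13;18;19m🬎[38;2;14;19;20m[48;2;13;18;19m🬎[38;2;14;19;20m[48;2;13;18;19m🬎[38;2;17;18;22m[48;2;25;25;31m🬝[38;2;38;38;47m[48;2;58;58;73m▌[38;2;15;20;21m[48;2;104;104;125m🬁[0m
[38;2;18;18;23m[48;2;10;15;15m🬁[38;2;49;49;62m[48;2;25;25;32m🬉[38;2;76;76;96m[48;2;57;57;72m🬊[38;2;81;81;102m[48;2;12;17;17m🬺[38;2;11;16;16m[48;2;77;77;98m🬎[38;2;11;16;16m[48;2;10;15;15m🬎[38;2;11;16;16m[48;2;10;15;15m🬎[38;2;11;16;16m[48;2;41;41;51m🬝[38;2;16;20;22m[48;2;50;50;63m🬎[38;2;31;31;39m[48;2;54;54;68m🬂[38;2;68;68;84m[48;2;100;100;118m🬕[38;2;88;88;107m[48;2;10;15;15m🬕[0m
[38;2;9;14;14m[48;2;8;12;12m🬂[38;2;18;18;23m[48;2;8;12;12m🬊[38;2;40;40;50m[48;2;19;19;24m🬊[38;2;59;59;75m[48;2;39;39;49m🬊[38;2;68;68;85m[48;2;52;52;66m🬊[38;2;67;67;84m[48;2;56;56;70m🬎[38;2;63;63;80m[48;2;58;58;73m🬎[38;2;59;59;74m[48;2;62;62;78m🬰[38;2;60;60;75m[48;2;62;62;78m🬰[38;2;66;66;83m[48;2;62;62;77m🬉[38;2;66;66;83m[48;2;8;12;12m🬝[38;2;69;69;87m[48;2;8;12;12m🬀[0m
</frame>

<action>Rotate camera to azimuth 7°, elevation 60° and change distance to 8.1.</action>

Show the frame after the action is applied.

<frame>
[38;2;22;28;31m[48;2;21;26;29m🬎[38;2;22;28;31m[48;2;21;26;29m🬎[38;2;22;28;31m[48;2;21;26;29m🬎[38;2;22;28;31m[48;2;21;26;29m🬎[38;2;22;28;31m[48;2;21;26;29m🬎[38;2;22;28;31m[48;2;21;26;29m🬎[38;2;22;28;31m[48;2;21;26;29m🬎[38;2;22;28;31m[48;2;21;26;29m🬎[38;2;22;28;31m[48;2;21;26;29m🬎[38;2;22;28;31m[48;2;21;26;29m🬎[38;2;22;28;31m[48;2;21;26;29m🬎[38;2;22;28;31m[48;2;21;26;29m🬎[0m
[38;2;19;25;27m[48;2;18;24;26m🬎[38;2;19;25;27m[48;2;18;24;26m🬎[38;2;19;25;27m[48;2;18;24;26m🬎[38;2;19;25;27m[48;2;56;56;70m🬝[38;2;19;25;27m[48;2;59;59;74m🬆[38;2;52;52;65m[48;2;23;26;30m🬋[38;2;41;41;52m[48;2;19;22;25m🬋[38;2;60;60;75m[48;2;20;23;26m🬋[38;2;25;30;34m[48;2;83;83;104m🬝[38;2;19;25;27m[48;2;18;24;26m🬎[38;2;19;25;27m[48;2;18;24;26m🬎[38;2;19;25;27m[48;2;18;24;26m🬎[0m
[38;2;16;22;23m[48;2;15;21;22m🬎[38;2;16;22;23m[48;2;15;21;22m🬎[38;2;16;22;23m[48;2;36;36;45m🬝[38;2;60;60;76m[48;2;91;91;110m🬕[38;2;52;52;66m[48;2;15;21;22m🬕[38;2;18;18;23m[48;2;15;21;22m🬂[38;2;15;21;22m[48;2;18;18;23m🬺[38;2;18;18;23m[48;2;15;21;22m🬂[38;2;19;19;25m[48;2;49;49;61m🬺[38;2;73;73;90m[48;2;16;22;23m🬲[38;2;16;22;23m[48;2;15;21;22m🬎[38;2;16;22;23m[48;2;15;21;22m🬎[0m
[38;2;14;19;20m[48;2;13;18;19m🬎[38;2;14;19;20m[48;2;13;18;19m🬎[38;2;36;36;46m[48;2;15;19;21m🬉[38;2;92;92;114m[48;2;66;66;84m▐[38;2;94;94;118m[48;2;14;19;20m🬏[38;2;14;19;20m[48;2;13;18;19m🬎[38;2;14;19;20m[48;2;13;18;19m🬎[38;2;14;19;20m[48;2;13;18;19m🬎[38;2;17;20;23m[48;2;42;42;54m🬕[38;2;61;61;76m[48;2;84;84;103m🬲[38;2;14;19;20m[48;2;13;18;19m🬎[38;2;14;19;20m[48;2;13;18;19m🬎[0m
[38;2;11;16;16m[48;2;10;15;15m🬎[38;2;11;16;16m[48;2;10;15;15m🬎[38;2;18;18;23m[48;2;10;15;15m🬁[38;2;56;56;71m[48;2;23;23;30m🬉[38;2;72;72;91m[48;2;25;28;33m🬪[38;2;12;17;17m[48;2;77;77;96m🬂[38;2;11;16;16m[48;2;69;69;87m🬆[38;2;12;17;17m[48;2;63;63;80m🬂[38;2;59;59;75m[48;2;52;52;65m🬎[38;2;60;60;75m[48;2;19;22;26m🬆[38;2;11;16;16m[48;2;10;15;15m🬎[38;2;11;16;16m[48;2;10;15;15m🬎[0m
[38;2;9;14;14m[48;2;8;12;12m🬂[38;2;9;14;14m[48;2;8;12;12m🬂[38;2;9;14;14m[48;2;8;12;12m🬂[38;2;18;18;23m[48;2;8;12;12m🬁[38;2;20;20;25m[48;2;8;12;12m🬊[38;2;40;40;50m[48;2;13;15;17m🬂[38;2;47;47;59m[48;2;13;15;17m🬂[38;2;43;43;55m[48;2;13;15;17m🬂[38;2;30;30;37m[48;2;8;12;12m🬂[38;2;9;14;14m[48;2;8;12;12m🬂[38;2;9;14;14m[48;2;8;12;12m🬂[38;2;9;14;14m[48;2;8;12;12m🬂[0m
</frame>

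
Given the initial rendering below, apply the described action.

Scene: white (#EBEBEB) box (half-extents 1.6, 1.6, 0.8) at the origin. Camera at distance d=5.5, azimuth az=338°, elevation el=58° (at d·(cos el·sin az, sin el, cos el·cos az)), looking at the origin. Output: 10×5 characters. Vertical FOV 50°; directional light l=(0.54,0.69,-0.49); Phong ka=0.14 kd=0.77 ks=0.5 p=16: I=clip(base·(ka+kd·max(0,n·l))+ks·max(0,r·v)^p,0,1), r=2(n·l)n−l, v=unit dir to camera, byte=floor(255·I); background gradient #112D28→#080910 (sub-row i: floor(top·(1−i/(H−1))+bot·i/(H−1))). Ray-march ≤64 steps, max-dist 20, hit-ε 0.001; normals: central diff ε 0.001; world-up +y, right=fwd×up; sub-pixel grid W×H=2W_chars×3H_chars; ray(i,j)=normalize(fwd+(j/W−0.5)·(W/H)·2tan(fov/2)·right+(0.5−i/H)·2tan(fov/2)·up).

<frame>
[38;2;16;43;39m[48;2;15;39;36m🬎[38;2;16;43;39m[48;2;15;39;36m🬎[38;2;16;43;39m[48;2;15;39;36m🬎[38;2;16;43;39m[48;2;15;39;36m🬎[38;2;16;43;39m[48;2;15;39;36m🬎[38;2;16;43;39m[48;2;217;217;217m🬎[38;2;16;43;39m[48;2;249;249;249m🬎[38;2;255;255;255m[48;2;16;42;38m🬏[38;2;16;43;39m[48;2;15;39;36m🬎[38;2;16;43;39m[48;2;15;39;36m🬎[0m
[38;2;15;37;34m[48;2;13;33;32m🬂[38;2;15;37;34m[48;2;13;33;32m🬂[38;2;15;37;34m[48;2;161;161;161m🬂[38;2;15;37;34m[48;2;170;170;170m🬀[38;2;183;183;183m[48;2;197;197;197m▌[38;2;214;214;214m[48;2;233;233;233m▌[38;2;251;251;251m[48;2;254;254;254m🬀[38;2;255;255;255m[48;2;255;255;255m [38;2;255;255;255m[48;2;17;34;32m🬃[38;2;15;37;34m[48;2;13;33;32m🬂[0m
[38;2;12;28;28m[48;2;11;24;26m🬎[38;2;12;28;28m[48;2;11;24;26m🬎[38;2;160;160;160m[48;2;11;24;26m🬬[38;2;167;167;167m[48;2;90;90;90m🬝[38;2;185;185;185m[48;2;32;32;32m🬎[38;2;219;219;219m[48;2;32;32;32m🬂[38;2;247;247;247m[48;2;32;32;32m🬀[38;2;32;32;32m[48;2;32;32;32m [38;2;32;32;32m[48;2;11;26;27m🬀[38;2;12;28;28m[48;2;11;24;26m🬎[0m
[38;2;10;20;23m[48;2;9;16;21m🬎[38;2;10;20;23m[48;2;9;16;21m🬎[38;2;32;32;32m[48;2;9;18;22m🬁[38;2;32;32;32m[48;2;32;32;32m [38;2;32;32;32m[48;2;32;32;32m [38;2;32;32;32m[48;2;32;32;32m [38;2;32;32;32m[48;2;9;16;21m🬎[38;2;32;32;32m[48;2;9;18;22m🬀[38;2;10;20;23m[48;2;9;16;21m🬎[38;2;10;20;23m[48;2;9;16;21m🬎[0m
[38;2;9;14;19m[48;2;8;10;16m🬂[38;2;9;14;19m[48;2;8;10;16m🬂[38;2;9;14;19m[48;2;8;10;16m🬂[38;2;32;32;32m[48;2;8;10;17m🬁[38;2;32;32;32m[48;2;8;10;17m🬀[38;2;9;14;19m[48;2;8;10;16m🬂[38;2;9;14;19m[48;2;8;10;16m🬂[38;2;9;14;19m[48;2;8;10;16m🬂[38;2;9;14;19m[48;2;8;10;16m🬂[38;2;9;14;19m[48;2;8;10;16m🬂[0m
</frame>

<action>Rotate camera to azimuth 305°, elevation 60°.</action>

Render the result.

<frame>
[38;2;16;43;39m[48;2;15;39;36m🬎[38;2;16;43;39m[48;2;15;39;36m🬎[38;2;16;43;39m[48;2;15;39;36m🬎[38;2;16;43;39m[48;2;15;39;36m🬎[38;2;16;42;38m[48;2;255;255;255m🬝[38;2;17;45;40m[48;2;255;255;255m🬂[38;2;17;45;40m[48;2;239;239;239m🬂[38;2;16;43;39m[48;2;206;206;206m🬎[38;2;16;43;39m[48;2;15;39;36m🬎[38;2;16;43;39m[48;2;15;39;36m🬎[0m
[38;2;15;37;34m[48;2;13;33;32m🬂[38;2;15;37;34m[48;2;13;33;32m🬂[38;2;15;37;34m[48;2;13;33;32m🬂[38;2;14;36;33m[48;2;255;255;255m🬆[38;2;255;255;255m[48;2;255;255;255m [38;2;255;255;255m[48;2;255;255;255m [38;2;246;246;246m[48;2;228;228;228m▌[38;2;212;212;212m[48;2;22;32;32m🬄[38;2;15;37;34m[48;2;13;33;32m🬂[38;2;15;37;34m[48;2;13;33;32m🬂[0m
[38;2;12;28;28m[48;2;11;24;26m🬎[38;2;12;28;28m[48;2;11;24;26m🬎[38;2;22;30;30m[48;2;211;211;211m🬐[38;2;242;242;242m[48;2;215;215;215m🬊[38;2;246;246;246m[48;2;217;217;217m🬎[38;2;241;241;241m[48;2;214;214;214m🬆[38;2;226;226;226m[48;2;32;32;32m🬀[38;2;32;32;32m[48;2;11;26;27m🬀[38;2;12;28;28m[48;2;11;24;26m🬎[38;2;12;28;28m[48;2;11;24;26m🬎[0m
[38;2;10;20;23m[48;2;9;16;21m🬎[38;2;10;20;23m[48;2;9;16;21m🬎[38;2;32;32;32m[48;2;9;18;22m🬁[38;2;195;195;195m[48;2;32;32;32m🬂[38;2;192;192;192m[48;2;32;32;32m🬎[38;2;196;196;196m[48;2;32;32;32m🬀[38;2;32;32;32m[48;2;9;18;22m🬀[38;2;10;20;23m[48;2;9;16;21m🬎[38;2;10;20;23m[48;2;9;16;21m🬎[38;2;10;20;23m[48;2;9;16;21m🬎[0m
[38;2;9;14;19m[48;2;8;10;16m🬂[38;2;9;14;19m[48;2;8;10;16m🬂[38;2;9;14;19m[48;2;8;10;16m🬂[38;2;32;32;32m[48;2;8;10;17m🬁[38;2;32;32;32m[48;2;8;9;16m🬊[38;2;32;32;32m[48;2;8;10;17m🬀[38;2;9;14;19m[48;2;8;10;16m🬂[38;2;9;14;19m[48;2;8;10;16m🬂[38;2;9;14;19m[48;2;8;10;16m🬂[38;2;9;14;19m[48;2;8;10;16m🬂[0m
</frame>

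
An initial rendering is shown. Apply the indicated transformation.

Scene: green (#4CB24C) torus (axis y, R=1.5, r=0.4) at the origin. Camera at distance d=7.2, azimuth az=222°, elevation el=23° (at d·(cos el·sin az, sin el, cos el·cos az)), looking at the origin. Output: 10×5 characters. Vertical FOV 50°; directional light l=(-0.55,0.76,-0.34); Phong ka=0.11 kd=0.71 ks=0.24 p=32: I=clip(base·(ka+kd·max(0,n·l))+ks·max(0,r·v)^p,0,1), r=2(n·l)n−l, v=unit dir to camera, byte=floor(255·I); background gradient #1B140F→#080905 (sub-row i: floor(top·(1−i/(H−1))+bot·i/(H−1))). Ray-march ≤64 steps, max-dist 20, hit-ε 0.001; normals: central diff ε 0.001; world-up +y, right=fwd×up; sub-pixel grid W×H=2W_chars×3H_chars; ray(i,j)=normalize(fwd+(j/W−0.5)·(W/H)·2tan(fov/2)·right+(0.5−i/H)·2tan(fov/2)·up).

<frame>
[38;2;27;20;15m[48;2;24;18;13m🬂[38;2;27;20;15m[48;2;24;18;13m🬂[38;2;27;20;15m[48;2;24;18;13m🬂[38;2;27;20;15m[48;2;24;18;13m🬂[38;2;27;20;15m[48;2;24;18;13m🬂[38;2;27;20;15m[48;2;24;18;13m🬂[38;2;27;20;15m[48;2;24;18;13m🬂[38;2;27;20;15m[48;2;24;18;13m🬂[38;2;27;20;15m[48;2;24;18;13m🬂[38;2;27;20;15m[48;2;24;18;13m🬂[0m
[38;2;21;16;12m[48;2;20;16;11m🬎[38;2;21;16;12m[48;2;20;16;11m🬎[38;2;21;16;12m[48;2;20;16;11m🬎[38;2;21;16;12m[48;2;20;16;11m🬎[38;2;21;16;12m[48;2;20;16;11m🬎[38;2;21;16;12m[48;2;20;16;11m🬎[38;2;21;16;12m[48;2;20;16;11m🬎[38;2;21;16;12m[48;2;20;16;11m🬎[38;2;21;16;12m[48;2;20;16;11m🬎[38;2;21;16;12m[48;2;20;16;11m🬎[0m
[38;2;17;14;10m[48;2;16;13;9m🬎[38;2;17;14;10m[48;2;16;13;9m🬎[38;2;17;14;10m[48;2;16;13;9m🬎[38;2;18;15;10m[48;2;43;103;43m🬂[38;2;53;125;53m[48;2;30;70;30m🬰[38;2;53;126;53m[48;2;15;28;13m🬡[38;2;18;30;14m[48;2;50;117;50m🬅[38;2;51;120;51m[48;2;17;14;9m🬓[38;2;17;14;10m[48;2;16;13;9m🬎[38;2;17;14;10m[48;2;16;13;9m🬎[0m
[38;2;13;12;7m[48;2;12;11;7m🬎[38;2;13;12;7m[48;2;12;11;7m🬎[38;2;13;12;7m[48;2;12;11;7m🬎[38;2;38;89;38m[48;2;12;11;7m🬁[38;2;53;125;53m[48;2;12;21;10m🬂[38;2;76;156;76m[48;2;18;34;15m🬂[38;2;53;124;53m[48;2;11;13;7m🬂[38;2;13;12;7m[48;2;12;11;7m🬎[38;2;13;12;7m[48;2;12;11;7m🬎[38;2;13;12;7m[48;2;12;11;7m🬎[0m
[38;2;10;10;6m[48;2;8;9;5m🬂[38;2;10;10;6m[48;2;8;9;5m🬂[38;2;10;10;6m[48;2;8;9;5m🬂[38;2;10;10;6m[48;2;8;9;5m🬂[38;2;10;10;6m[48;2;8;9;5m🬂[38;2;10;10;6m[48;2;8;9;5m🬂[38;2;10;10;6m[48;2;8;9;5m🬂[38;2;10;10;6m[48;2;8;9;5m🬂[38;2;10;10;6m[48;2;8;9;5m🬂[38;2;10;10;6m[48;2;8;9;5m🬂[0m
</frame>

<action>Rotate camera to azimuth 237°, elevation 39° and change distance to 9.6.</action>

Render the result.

<frame>
[38;2;27;20;15m[48;2;24;18;13m🬂[38;2;27;20;15m[48;2;24;18;13m🬂[38;2;27;20;15m[48;2;24;18;13m🬂[38;2;27;20;15m[48;2;24;18;13m🬂[38;2;27;20;15m[48;2;24;18;13m🬂[38;2;27;20;15m[48;2;24;18;13m🬂[38;2;27;20;15m[48;2;24;18;13m🬂[38;2;27;20;15m[48;2;24;18;13m🬂[38;2;27;20;15m[48;2;24;18;13m🬂[38;2;27;20;15m[48;2;24;18;13m🬂[0m
[38;2;21;16;12m[48;2;20;16;11m🬎[38;2;21;16;12m[48;2;20;16;11m🬎[38;2;21;16;12m[48;2;20;16;11m🬎[38;2;21;16;12m[48;2;20;16;11m🬎[38;2;21;16;12m[48;2;20;16;11m🬎[38;2;21;16;12m[48;2;20;16;11m🬎[38;2;21;16;12m[48;2;20;16;11m🬎[38;2;21;16;12m[48;2;20;16;11m🬎[38;2;21;16;12m[48;2;20;16;11m🬎[38;2;21;16;12m[48;2;20;16;11m🬎[0m
[38;2;17;14;10m[48;2;16;13;9m🬎[38;2;17;14;10m[48;2;16;13;9m🬎[38;2;17;14;10m[48;2;16;13;9m🬎[38;2;17;14;9m[48;2;40;94;40m🬕[38;2;44;105;44m[48;2;16;13;9m🬕[38;2;88;169;88m[48;2;16;13;9m🬂[38;2;18;15;10m[48;2;40;94;40m🬁[38;2;17;14;10m[48;2;16;13;9m🬎[38;2;17;14;10m[48;2;16;13;9m🬎[38;2;17;14;10m[48;2;16;13;9m🬎[0m
[38;2;13;12;7m[48;2;12;11;7m🬎[38;2;13;12;7m[48;2;12;11;7m🬎[38;2;13;12;7m[48;2;12;11;7m🬎[38;2;13;12;7m[48;2;12;11;7m🬎[38;2;57;135;57m[48;2;12;11;7m🬂[38;2;59;140;59m[48;2;16;25;12m🬂[38;2;55;130;55m[48;2;12;11;7m🬀[38;2;13;12;7m[48;2;12;11;7m🬎[38;2;13;12;7m[48;2;12;11;7m🬎[38;2;13;12;7m[48;2;12;11;7m🬎[0m
[38;2;10;10;6m[48;2;8;9;5m🬂[38;2;10;10;6m[48;2;8;9;5m🬂[38;2;10;10;6m[48;2;8;9;5m🬂[38;2;10;10;6m[48;2;8;9;5m🬂[38;2;10;10;6m[48;2;8;9;5m🬂[38;2;10;10;6m[48;2;8;9;5m🬂[38;2;10;10;6m[48;2;8;9;5m🬂[38;2;10;10;6m[48;2;8;9;5m🬂[38;2;10;10;6m[48;2;8;9;5m🬂[38;2;10;10;6m[48;2;8;9;5m🬂[0m
</frame>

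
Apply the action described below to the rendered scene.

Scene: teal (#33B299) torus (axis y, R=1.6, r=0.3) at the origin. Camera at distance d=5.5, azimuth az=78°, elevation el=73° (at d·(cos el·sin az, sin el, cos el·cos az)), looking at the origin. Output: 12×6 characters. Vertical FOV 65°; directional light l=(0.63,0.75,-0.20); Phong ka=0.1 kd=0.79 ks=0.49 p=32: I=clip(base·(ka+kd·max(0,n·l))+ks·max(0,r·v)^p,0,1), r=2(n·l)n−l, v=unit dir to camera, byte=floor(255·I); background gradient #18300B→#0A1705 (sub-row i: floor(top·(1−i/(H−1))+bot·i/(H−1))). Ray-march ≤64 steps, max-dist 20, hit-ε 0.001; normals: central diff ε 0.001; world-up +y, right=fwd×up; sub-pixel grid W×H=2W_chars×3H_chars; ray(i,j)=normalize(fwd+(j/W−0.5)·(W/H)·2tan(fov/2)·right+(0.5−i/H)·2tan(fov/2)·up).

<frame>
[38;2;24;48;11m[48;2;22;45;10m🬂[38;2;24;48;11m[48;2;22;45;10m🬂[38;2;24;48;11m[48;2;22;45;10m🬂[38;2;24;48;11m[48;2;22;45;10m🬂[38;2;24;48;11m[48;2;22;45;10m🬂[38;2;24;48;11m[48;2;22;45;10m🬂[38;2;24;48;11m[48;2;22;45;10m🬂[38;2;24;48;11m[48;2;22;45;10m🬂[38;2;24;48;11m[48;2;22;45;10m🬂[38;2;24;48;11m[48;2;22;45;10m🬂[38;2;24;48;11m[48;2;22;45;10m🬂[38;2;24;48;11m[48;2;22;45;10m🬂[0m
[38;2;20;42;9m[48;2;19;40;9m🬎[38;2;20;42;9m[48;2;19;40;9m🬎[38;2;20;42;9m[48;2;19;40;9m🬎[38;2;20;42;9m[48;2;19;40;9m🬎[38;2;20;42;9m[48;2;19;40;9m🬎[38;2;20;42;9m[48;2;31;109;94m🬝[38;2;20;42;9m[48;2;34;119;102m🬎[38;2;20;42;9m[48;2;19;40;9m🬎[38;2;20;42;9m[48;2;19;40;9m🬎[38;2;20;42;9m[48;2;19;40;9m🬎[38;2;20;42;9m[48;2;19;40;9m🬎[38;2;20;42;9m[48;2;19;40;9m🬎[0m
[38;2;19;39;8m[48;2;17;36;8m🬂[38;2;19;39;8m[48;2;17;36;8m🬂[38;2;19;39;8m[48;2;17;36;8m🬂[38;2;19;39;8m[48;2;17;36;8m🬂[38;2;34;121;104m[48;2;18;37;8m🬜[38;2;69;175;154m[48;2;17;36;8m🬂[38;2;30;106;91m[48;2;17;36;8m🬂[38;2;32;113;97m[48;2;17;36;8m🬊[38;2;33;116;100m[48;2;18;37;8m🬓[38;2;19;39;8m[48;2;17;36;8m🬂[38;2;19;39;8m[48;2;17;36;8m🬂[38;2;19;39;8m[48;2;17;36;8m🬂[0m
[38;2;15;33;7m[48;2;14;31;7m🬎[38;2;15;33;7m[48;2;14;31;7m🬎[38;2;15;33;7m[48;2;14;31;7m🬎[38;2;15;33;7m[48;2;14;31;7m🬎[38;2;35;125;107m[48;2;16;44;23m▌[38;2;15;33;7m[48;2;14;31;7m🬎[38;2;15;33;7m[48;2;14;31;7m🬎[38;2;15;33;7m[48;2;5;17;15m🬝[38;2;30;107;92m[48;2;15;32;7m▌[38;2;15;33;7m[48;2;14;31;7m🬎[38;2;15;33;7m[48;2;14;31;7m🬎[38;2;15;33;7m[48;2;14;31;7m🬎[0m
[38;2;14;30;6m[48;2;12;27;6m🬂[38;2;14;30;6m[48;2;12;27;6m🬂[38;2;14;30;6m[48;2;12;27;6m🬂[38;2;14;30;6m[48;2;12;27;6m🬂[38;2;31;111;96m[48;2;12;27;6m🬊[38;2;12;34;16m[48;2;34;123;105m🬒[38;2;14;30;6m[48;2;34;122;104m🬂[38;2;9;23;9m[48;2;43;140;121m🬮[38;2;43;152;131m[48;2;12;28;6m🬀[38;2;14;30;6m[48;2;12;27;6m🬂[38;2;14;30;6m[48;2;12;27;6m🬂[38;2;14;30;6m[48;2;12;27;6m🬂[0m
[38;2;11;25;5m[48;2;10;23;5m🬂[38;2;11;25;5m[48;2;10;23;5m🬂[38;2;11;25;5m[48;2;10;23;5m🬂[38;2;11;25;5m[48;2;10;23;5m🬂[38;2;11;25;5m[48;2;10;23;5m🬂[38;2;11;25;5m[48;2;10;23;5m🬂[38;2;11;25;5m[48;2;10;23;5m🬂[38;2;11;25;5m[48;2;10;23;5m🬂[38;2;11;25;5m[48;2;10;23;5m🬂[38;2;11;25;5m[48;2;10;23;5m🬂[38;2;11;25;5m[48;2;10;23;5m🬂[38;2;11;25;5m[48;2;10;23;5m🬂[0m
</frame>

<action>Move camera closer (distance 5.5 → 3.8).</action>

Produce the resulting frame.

<frame>
[38;2;24;48;11m[48;2;22;45;10m🬂[38;2;24;48;11m[48;2;22;45;10m🬂[38;2;24;48;11m[48;2;22;45;10m🬂[38;2;24;48;11m[48;2;22;45;10m🬂[38;2;24;48;11m[48;2;22;45;10m🬂[38;2;24;48;11m[48;2;22;45;10m🬂[38;2;24;48;11m[48;2;22;45;10m🬂[38;2;24;48;11m[48;2;22;45;10m🬂[38;2;24;48;11m[48;2;22;45;10m🬂[38;2;24;48;11m[48;2;22;45;10m🬂[38;2;24;48;11m[48;2;22;45;10m🬂[38;2;24;48;11m[48;2;22;45;10m🬂[0m
[38;2;20;42;9m[48;2;19;40;9m🬎[38;2;20;42;9m[48;2;19;40;9m🬎[38;2;20;42;9m[48;2;19;40;9m🬎[38;2;20;42;9m[48;2;22;79;68m🬝[38;2;20;42;9m[48;2;42;144;124m🬆[38;2;25;83;64m[48;2;81;189;168m🬰[38;2;51;156;135m[48;2;21;67;51m🬋[38;2;21;43;9m[48;2;33;118;102m🬂[38;2;20;42;9m[48;2;33;116;100m🬎[38;2;20;42;9m[48;2;19;40;9m🬎[38;2;20;42;9m[48;2;19;40;9m🬎[38;2;20;42;9m[48;2;19;40;9m🬎[0m
[38;2;19;39;8m[48;2;17;36;8m🬂[38;2;19;39;8m[48;2;17;36;8m🬂[38;2;18;37;8m[48;2;9;33;28m🬝[38;2;14;50;43m[48;2;37;131;113m🬀[38;2;42;148;127m[48;2;17;42;17m🬀[38;2;19;39;8m[48;2;17;36;8m🬂[38;2;19;39;8m[48;2;17;36;8m🬂[38;2;19;39;8m[48;2;17;36;8m🬂[38;2;28;98;84m[48;2;11;31;19m🬊[38;2;31;111;95m[48;2;18;38;8m🬲[38;2;19;39;8m[48;2;17;36;8m🬂[38;2;19;39;8m[48;2;17;36;8m🬂[0m
[38;2;15;33;7m[48;2;14;31;7m🬎[38;2;15;33;7m[48;2;14;31;7m🬎[38;2;26;91;78m[48;2;15;32;7m▐[38;2;36;126;108m[48;2;23;83;71m▌[38;2;15;33;7m[48;2;14;31;7m🬎[38;2;15;33;7m[48;2;14;31;7m🬎[38;2;15;33;7m[48;2;14;31;7m🬎[38;2;15;33;7m[48;2;14;31;7m🬎[38;2;15;32;7m[48;2;5;17;15m▌[38;2;28;99;85m[48;2;39;138;119m▌[38;2;15;33;7m[48;2;14;31;7m🬎[38;2;15;33;7m[48;2;14;31;7m🬎[0m
[38;2;14;30;6m[48;2;12;27;6m🬂[38;2;14;30;6m[48;2;12;27;6m🬂[38;2;14;30;6m[48;2;12;27;6m🬂[38;2;12;27;6m[48;2;33;117;100m🬏[38;2;13;29;6m[48;2;24;87;75m🬊[38;2;13;28;6m[48;2;6;22;19m🬬[38;2;14;30;6m[48;2;12;27;6m🬂[38;2;11;26;7m[48;2;14;51;44m🬝[38;2;13;40;27m[48;2;38;121;105m🬆[38;2;39;137;118m[48;2;12;28;6m🬄[38;2;14;30;6m[48;2;12;27;6m🬂[38;2;14;30;6m[48;2;12;27;6m🬂[0m
[38;2;11;25;5m[48;2;10;23;5m🬂[38;2;11;25;5m[48;2;10;23;5m🬂[38;2;11;25;5m[48;2;10;23;5m🬂[38;2;26;92;79m[48;2;10;23;5m🬁[38;2;36;130;111m[48;2;10;23;5m🬊[38;2;34;118;101m[48;2;10;23;5m🬎[38;2;78;178;159m[48;2;15;50;35m🬋[38;2;44;138;119m[48;2;10;23;5m🬎[38;2;57;161;141m[48;2;10;23;5m🬂[38;2;11;25;5m[48;2;10;23;5m🬂[38;2;11;25;5m[48;2;10;23;5m🬂[38;2;11;25;5m[48;2;10;23;5m🬂[0m
</frame>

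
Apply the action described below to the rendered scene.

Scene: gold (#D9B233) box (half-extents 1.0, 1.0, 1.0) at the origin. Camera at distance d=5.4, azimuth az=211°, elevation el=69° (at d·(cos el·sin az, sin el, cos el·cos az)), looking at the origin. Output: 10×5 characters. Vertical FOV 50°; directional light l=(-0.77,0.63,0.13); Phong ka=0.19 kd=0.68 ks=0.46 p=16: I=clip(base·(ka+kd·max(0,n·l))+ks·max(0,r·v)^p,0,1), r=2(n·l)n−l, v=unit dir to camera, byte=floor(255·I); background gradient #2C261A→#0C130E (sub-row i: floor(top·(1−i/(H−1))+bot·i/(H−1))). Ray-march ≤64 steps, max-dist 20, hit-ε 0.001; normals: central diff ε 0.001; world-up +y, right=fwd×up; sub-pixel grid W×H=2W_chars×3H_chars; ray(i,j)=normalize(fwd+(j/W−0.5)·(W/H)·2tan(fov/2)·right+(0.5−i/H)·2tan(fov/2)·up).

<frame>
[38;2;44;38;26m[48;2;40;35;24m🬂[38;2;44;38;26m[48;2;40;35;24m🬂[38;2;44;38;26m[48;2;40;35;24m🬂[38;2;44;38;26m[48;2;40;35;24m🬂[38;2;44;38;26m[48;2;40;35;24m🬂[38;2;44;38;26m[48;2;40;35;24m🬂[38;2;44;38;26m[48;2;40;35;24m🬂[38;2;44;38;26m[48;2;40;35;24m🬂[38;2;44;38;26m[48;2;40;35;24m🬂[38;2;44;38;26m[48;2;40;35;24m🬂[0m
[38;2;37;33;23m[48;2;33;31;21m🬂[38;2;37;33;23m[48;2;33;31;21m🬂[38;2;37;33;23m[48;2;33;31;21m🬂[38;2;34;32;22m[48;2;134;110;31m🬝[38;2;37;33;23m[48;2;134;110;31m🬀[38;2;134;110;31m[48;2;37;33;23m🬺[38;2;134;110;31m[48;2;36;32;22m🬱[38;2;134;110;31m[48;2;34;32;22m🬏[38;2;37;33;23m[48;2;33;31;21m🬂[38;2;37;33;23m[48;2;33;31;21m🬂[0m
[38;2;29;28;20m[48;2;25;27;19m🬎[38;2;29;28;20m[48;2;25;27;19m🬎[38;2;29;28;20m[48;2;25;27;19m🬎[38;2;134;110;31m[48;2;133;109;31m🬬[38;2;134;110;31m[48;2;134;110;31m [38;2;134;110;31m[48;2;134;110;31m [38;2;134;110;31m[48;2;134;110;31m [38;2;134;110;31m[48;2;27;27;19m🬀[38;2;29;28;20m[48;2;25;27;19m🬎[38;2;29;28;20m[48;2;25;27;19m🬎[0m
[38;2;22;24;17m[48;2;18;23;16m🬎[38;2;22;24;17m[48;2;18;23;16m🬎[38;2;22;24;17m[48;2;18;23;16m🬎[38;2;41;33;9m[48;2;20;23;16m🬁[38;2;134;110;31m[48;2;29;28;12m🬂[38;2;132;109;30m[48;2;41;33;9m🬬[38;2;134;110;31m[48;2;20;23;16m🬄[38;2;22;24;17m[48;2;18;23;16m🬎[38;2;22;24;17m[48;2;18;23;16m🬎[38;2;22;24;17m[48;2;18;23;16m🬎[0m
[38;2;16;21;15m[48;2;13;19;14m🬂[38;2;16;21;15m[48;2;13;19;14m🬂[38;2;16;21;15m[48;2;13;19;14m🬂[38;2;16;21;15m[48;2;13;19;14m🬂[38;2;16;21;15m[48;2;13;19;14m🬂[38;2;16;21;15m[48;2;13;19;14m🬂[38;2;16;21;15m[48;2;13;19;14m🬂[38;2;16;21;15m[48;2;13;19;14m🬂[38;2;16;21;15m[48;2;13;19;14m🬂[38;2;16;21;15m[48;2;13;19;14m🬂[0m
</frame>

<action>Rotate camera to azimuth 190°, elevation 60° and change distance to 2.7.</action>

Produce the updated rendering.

<frame>
[38;2;44;38;26m[48;2;40;35;24m🬂[38;2;43;37;25m[48;2;134;110;31m🬆[38;2;134;110;31m[48;2;134;110;31m [38;2;134;110;31m[48;2;134;110;31m [38;2;134;110;31m[48;2;134;110;31m [38;2;134;110;31m[48;2;134;110;31m [38;2;134;110;31m[48;2;134;110;31m [38;2;134;110;31m[48;2;134;110;31m [38;2;134;110;31m[48;2;134;110;31m [38;2;134;110;31m[48;2;41;36;25m▌[0m
[38;2;36;32;22m[48;2;134;110;31m🬆[38;2;134;110;31m[48;2;134;110;31m [38;2;134;110;31m[48;2;134;110;31m [38;2;134;110;31m[48;2;134;110;31m [38;2;134;110;31m[48;2;134;110;31m [38;2;134;110;31m[48;2;134;110;31m [38;2;134;110;31m[48;2;134;110;31m [38;2;134;110;31m[48;2;134;110;31m [38;2;134;110;31m[48;2;135;111;32m🬝[38;2;37;33;23m[48;2;135;111;33m🬁[0m
[38;2;134;110;31m[48;2;134;110;31m [38;2;134;110;31m[48;2;134;110;31m [38;2;134;110;31m[48;2;134;110;31m [38;2;134;110;31m[48;2;134;110;31m [38;2;134;110;31m[48;2;134;110;31m [38;2;134;110;31m[48;2;134;110;31m [38;2;134;110;31m[48;2;134;110;31m [38;2;134;110;31m[48;2;135;111;32m🬕[38;2;135;111;33m[48;2;137;113;35m🬕[38;2;138;114;36m[48;2;142;118;40m🬆[0m
[38;2;134;110;31m[48;2;41;33;9m🬎[38;2;134;110;31m[48;2;41;33;9m🬎[38;2;134;110;31m[48;2;134;110;31m [38;2;134;110;31m[48;2;134;110;31m [38;2;134;110;31m[48;2;134;110;31m [38;2;134;110;31m[48;2;134;110;31m [38;2;134;110;31m[48;2;134;110;32m🬕[38;2;135;111;32m[48;2;136;112;34m🬕[38;2;139;114;36m[48;2;142;118;40m🬕[38;2;146;122;44m[48;2;153;129;51m🬕[0m
[38;2;16;21;15m[48;2;13;19;14m🬂[38;2;41;33;9m[48;2;12;19;14m🬊[38;2;41;33;9m[48;2;12;19;14m🬎[38;2;41;33;9m[48;2;12;19;14m🬬[38;2;41;33;9m[48;2;41;33;9m [38;2;134;110;31m[48;2;41;33;9m🬂[38;2;134;110;31m[48;2;41;33;9m🬂[38;2;137;112;34m[48;2;41;33;9m🬂[38;2;143;119;40m[48;2;41;33;9m🬎[38;2;155;131;52m[48;2;41;33;9m🬎[0m
</frame>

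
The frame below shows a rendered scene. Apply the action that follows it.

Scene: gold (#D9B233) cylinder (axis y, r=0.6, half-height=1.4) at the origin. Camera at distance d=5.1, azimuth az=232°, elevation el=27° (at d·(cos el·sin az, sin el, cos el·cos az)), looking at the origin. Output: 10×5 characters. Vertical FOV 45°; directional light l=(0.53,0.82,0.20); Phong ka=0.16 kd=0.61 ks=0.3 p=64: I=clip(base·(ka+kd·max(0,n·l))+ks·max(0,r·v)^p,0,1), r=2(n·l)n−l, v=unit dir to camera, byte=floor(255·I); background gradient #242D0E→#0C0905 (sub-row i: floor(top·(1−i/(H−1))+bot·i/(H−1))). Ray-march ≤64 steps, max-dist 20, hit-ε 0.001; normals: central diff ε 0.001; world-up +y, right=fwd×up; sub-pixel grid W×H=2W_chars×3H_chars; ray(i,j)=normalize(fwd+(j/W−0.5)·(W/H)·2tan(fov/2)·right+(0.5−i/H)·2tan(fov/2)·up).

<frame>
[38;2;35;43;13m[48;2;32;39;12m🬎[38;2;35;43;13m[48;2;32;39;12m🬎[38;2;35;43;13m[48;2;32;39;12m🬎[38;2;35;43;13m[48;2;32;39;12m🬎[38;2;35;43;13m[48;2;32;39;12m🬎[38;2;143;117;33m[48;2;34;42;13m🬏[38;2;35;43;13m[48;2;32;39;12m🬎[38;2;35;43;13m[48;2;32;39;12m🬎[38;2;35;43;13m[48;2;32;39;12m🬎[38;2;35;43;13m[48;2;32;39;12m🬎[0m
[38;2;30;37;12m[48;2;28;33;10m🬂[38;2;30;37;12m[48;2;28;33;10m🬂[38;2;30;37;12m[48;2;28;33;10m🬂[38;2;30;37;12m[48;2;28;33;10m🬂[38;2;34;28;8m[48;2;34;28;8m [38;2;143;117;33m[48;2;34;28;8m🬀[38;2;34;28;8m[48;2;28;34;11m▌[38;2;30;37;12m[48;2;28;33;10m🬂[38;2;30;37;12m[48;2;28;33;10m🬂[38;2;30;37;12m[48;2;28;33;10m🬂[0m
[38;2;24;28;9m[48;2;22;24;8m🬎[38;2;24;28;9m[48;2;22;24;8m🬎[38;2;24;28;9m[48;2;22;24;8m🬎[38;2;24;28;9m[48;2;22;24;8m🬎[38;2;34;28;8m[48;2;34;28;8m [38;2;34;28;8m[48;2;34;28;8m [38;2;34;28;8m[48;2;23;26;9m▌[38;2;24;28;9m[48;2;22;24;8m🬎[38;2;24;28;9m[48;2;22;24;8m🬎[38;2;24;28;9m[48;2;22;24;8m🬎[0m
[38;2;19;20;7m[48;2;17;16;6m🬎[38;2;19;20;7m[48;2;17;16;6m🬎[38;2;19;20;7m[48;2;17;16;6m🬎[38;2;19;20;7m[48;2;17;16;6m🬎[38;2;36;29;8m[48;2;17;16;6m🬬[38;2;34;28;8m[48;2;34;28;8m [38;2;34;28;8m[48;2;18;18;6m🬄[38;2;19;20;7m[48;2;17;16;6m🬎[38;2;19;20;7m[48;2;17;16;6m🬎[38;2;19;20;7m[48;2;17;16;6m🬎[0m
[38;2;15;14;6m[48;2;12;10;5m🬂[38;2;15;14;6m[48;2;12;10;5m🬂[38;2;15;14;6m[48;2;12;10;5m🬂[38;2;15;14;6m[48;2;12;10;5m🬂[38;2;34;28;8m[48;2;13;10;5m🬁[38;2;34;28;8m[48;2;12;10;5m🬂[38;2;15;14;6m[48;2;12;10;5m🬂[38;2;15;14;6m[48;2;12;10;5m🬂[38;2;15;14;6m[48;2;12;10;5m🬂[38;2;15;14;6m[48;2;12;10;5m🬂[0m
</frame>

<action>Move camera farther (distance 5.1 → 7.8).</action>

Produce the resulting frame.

<frame>
[38;2;35;43;13m[48;2;32;39;12m🬎[38;2;35;43;13m[48;2;32;39;12m🬎[38;2;35;43;13m[48;2;32;39;12m🬎[38;2;35;43;13m[48;2;32;39;12m🬎[38;2;35;43;13m[48;2;32;39;12m🬎[38;2;35;43;13m[48;2;32;39;12m🬎[38;2;35;43;13m[48;2;32;39;12m🬎[38;2;35;43;13m[48;2;32;39;12m🬎[38;2;35;43;13m[48;2;32;39;12m🬎[38;2;35;43;13m[48;2;32;39;12m🬎[0m
[38;2;30;37;12m[48;2;28;33;10m🬂[38;2;30;37;12m[48;2;28;33;10m🬂[38;2;30;37;12m[48;2;28;33;10m🬂[38;2;30;37;12m[48;2;28;33;10m🬂[38;2;29;34;11m[48;2;34;28;8m🬝[38;2;143;117;33m[48;2;31;32;10m🬃[38;2;30;37;12m[48;2;28;33;10m🬂[38;2;30;37;12m[48;2;28;33;10m🬂[38;2;30;37;12m[48;2;28;33;10m🬂[38;2;30;37;12m[48;2;28;33;10m🬂[0m
[38;2;24;28;9m[48;2;22;24;8m🬎[38;2;24;28;9m[48;2;22;24;8m🬎[38;2;24;28;9m[48;2;22;24;8m🬎[38;2;24;28;9m[48;2;22;24;8m🬎[38;2;34;28;8m[48;2;23;26;9m▐[38;2;34;28;8m[48;2;34;28;8m [38;2;24;28;9m[48;2;22;24;8m🬎[38;2;24;28;9m[48;2;22;24;8m🬎[38;2;24;28;9m[48;2;22;24;8m🬎[38;2;24;28;9m[48;2;22;24;8m🬎[0m
[38;2;19;20;7m[48;2;17;16;6m🬎[38;2;19;20;7m[48;2;17;16;6m🬎[38;2;19;20;7m[48;2;17;16;6m🬎[38;2;19;20;7m[48;2;17;16;6m🬎[38;2;34;28;8m[48;2;18;18;6m🬉[38;2;34;28;8m[48;2;17;16;6m🬎[38;2;19;20;7m[48;2;17;16;6m🬎[38;2;19;20;7m[48;2;17;16;6m🬎[38;2;19;20;7m[48;2;17;16;6m🬎[38;2;19;20;7m[48;2;17;16;6m🬎[0m
[38;2;15;14;6m[48;2;12;10;5m🬂[38;2;15;14;6m[48;2;12;10;5m🬂[38;2;15;14;6m[48;2;12;10;5m🬂[38;2;15;14;6m[48;2;12;10;5m🬂[38;2;15;14;6m[48;2;12;10;5m🬂[38;2;15;14;6m[48;2;12;10;5m🬂[38;2;15;14;6m[48;2;12;10;5m🬂[38;2;15;14;6m[48;2;12;10;5m🬂[38;2;15;14;6m[48;2;12;10;5m🬂[38;2;15;14;6m[48;2;12;10;5m🬂[0m
</frame>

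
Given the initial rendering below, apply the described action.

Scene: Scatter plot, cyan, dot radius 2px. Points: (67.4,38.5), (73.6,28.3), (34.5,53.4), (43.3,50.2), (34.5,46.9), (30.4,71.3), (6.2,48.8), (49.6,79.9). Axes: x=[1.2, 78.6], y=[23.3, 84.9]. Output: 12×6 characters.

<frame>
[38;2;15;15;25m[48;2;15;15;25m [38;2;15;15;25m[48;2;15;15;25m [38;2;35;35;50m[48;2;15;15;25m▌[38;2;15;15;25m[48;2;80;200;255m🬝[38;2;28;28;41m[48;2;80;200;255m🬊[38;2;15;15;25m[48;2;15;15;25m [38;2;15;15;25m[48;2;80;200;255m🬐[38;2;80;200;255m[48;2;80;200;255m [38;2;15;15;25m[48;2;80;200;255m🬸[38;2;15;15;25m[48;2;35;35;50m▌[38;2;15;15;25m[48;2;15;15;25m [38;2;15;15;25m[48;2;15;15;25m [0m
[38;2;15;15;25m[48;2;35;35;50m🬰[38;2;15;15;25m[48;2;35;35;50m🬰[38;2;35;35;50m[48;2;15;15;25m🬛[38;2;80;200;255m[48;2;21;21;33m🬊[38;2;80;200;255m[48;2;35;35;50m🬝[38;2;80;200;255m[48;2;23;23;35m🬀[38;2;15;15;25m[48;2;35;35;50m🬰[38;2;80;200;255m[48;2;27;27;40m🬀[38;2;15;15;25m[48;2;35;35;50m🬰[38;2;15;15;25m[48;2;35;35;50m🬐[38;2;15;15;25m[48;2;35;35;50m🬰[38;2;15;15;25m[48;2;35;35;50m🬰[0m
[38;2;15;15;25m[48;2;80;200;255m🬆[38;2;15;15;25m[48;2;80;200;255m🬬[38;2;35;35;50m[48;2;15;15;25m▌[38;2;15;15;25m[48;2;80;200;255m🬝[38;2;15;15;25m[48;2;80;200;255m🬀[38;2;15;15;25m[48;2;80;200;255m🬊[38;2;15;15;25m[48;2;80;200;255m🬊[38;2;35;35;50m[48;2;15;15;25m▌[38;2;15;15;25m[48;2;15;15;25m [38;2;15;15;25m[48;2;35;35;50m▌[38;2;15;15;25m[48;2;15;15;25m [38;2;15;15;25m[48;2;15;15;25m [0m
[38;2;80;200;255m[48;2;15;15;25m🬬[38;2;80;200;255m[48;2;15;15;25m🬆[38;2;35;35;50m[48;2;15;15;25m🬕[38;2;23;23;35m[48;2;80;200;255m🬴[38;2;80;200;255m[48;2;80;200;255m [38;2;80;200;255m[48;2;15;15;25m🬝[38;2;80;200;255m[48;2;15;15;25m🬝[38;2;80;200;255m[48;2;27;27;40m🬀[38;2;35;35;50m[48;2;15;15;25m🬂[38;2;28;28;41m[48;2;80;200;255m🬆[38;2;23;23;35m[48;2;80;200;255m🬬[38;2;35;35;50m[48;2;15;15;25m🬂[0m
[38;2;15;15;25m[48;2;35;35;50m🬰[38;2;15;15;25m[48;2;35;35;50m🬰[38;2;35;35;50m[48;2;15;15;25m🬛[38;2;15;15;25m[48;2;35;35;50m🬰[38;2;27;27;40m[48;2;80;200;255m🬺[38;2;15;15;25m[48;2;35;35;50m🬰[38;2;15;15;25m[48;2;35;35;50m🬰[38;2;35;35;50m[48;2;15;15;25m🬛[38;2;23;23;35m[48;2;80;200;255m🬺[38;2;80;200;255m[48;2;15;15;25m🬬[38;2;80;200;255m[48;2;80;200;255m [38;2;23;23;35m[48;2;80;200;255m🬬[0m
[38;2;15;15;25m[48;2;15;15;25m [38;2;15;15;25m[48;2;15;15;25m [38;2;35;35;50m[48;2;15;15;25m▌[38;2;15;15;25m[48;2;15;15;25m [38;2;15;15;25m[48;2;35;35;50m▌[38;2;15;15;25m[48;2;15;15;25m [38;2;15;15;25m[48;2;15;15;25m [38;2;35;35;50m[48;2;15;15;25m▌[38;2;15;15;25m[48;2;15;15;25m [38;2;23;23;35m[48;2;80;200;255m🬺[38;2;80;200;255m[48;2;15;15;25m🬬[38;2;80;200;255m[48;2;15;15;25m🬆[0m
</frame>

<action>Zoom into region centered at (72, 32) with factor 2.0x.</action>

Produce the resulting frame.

<frame>
[38;2;15;15;25m[48;2;15;15;25m [38;2;15;15;25m[48;2;15;15;25m [38;2;35;35;50m[48;2;15;15;25m▌[38;2;15;15;25m[48;2;15;15;25m [38;2;27;27;40m[48;2;80;200;255m🬬[38;2;15;15;25m[48;2;15;15;25m [38;2;15;15;25m[48;2;15;15;25m [38;2;35;35;50m[48;2;15;15;25m▌[38;2;15;15;25m[48;2;15;15;25m [38;2;15;15;25m[48;2;35;35;50m▌[38;2;15;15;25m[48;2;15;15;25m [38;2;15;15;25m[48;2;15;15;25m [0m
[38;2;15;15;25m[48;2;35;35;50m🬰[38;2;15;15;25m[48;2;35;35;50m🬰[38;2;35;35;50m[48;2;15;15;25m🬛[38;2;15;15;25m[48;2;80;200;255m🬐[38;2;80;200;255m[48;2;80;200;255m [38;2;19;19;30m[48;2;80;200;255m🬸[38;2;15;15;25m[48;2;35;35;50m🬰[38;2;35;35;50m[48;2;15;15;25m🬛[38;2;15;15;25m[48;2;35;35;50m🬰[38;2;15;15;25m[48;2;35;35;50m🬐[38;2;15;15;25m[48;2;35;35;50m🬰[38;2;15;15;25m[48;2;35;35;50m🬰[0m
[38;2;15;15;25m[48;2;15;15;25m [38;2;15;15;25m[48;2;15;15;25m [38;2;35;35;50m[48;2;15;15;25m▌[38;2;15;15;25m[48;2;15;15;25m [38;2;80;200;255m[48;2;27;27;40m🬀[38;2;15;15;25m[48;2;15;15;25m [38;2;15;15;25m[48;2;80;200;255m🬬[38;2;35;35;50m[48;2;15;15;25m▌[38;2;15;15;25m[48;2;15;15;25m [38;2;15;15;25m[48;2;35;35;50m▌[38;2;15;15;25m[48;2;15;15;25m [38;2;15;15;25m[48;2;15;15;25m [0m
[38;2;35;35;50m[48;2;15;15;25m🬂[38;2;35;35;50m[48;2;15;15;25m🬂[38;2;35;35;50m[48;2;15;15;25m🬕[38;2;35;35;50m[48;2;15;15;25m🬂[38;2;35;35;50m[48;2;15;15;25m🬨[38;2;80;200;255m[48;2;25;25;37m🬫[38;2;80;200;255m[48;2;80;200;255m [38;2;80;200;255m[48;2;27;27;40m🬃[38;2;35;35;50m[48;2;15;15;25m🬂[38;2;35;35;50m[48;2;15;15;25m🬨[38;2;35;35;50m[48;2;15;15;25m🬂[38;2;35;35;50m[48;2;15;15;25m🬂[0m
[38;2;15;15;25m[48;2;35;35;50m🬰[38;2;15;15;25m[48;2;35;35;50m🬰[38;2;35;35;50m[48;2;15;15;25m🬛[38;2;15;15;25m[48;2;35;35;50m🬰[38;2;15;15;25m[48;2;35;35;50m🬐[38;2;15;15;25m[48;2;35;35;50m🬰[38;2;80;200;255m[48;2;23;23;35m🬀[38;2;35;35;50m[48;2;15;15;25m🬛[38;2;15;15;25m[48;2;35;35;50m🬰[38;2;15;15;25m[48;2;35;35;50m🬐[38;2;15;15;25m[48;2;35;35;50m🬰[38;2;15;15;25m[48;2;35;35;50m🬰[0m
[38;2;15;15;25m[48;2;15;15;25m [38;2;15;15;25m[48;2;15;15;25m [38;2;35;35;50m[48;2;15;15;25m▌[38;2;15;15;25m[48;2;15;15;25m [38;2;15;15;25m[48;2;35;35;50m▌[38;2;15;15;25m[48;2;15;15;25m [38;2;15;15;25m[48;2;15;15;25m [38;2;35;35;50m[48;2;15;15;25m▌[38;2;15;15;25m[48;2;15;15;25m [38;2;15;15;25m[48;2;35;35;50m▌[38;2;15;15;25m[48;2;15;15;25m [38;2;15;15;25m[48;2;15;15;25m [0m
</frame>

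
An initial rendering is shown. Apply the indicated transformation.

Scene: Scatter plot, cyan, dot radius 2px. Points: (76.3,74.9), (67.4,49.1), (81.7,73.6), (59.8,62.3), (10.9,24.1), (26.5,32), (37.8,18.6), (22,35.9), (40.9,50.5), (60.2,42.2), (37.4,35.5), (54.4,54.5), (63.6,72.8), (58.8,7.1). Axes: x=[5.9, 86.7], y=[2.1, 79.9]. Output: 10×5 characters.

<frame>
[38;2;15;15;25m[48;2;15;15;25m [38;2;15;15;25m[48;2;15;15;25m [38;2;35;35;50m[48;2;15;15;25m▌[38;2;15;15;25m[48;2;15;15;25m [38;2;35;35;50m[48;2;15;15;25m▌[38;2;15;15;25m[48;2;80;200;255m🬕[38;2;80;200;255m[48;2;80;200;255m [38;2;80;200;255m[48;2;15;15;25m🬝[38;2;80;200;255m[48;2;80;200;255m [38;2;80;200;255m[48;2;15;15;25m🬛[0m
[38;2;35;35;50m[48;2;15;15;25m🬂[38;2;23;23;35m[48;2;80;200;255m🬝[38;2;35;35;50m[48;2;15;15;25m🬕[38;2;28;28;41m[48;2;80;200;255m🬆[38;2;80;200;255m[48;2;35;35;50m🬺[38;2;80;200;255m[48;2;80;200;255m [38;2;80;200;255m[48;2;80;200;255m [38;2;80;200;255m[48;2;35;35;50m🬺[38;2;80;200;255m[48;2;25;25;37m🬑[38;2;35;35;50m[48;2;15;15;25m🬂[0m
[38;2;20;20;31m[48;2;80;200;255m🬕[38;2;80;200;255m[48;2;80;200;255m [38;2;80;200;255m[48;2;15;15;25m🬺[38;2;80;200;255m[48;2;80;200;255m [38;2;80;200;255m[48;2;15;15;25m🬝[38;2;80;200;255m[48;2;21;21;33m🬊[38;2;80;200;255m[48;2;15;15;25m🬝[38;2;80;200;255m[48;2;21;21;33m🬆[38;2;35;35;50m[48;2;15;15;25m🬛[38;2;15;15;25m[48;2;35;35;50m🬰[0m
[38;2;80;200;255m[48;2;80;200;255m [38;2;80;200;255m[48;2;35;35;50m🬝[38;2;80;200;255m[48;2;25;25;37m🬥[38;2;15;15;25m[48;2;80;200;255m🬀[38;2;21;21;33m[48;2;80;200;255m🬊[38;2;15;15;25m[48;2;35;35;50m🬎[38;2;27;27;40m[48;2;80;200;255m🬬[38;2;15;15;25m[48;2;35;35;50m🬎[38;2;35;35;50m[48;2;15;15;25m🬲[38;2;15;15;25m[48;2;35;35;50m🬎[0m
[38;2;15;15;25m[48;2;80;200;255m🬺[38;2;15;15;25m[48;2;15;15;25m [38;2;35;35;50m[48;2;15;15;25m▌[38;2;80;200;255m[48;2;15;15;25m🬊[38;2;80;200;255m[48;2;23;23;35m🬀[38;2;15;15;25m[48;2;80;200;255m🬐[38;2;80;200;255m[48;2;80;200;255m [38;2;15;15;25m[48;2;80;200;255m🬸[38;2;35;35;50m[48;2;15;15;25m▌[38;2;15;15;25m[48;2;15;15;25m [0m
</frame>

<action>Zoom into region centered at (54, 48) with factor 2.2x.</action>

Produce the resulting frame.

<frame>
[38;2;15;15;25m[48;2;15;15;25m [38;2;15;15;25m[48;2;15;15;25m [38;2;35;35;50m[48;2;15;15;25m▌[38;2;15;15;25m[48;2;15;15;25m [38;2;27;27;40m[48;2;80;200;255m🬝[38;2;15;15;25m[48;2;80;200;255m🬐[38;2;80;200;255m[48;2;80;200;255m [38;2;15;15;25m[48;2;80;200;255m🬸[38;2;35;35;50m[48;2;15;15;25m▌[38;2;15;15;25m[48;2;15;15;25m [0m
[38;2;23;23;35m[48;2;80;200;255m🬝[38;2;80;200;255m[48;2;28;28;41m🬱[38;2;35;35;50m[48;2;15;15;25m🬕[38;2;23;23;35m[48;2;80;200;255m🬴[38;2;80;200;255m[48;2;80;200;255m [38;2;80;200;255m[48;2;25;25;37m🬛[38;2;80;200;255m[48;2;27;27;40m🬀[38;2;23;23;35m[48;2;80;200;255m🬝[38;2;80;200;255m[48;2;28;28;41m🬱[38;2;35;35;50m[48;2;15;15;25m🬂[0m
[38;2;80;200;255m[48;2;21;21;33m🬊[38;2;80;200;255m[48;2;15;15;25m🬝[38;2;80;200;255m[48;2;27;27;40m🬀[38;2;15;15;25m[48;2;35;35;50m🬰[38;2;80;200;255m[48;2;31;31;45m🬁[38;2;23;23;35m[48;2;80;200;255m🬝[38;2;28;28;41m[48;2;80;200;255m🬊[38;2;80;200;255m[48;2;21;21;33m🬊[38;2;80;200;255m[48;2;15;15;25m🬝[38;2;80;200;255m[48;2;23;23;35m🬀[0m
[38;2;80;200;255m[48;2;15;15;25m🬺[38;2;19;19;30m[48;2;80;200;255m🬬[38;2;35;35;50m[48;2;15;15;25m🬲[38;2;15;15;25m[48;2;35;35;50m🬎[38;2;35;35;50m[48;2;15;15;25m🬲[38;2;80;200;255m[48;2;28;28;41m🬊[38;2;80;200;255m[48;2;35;35;50m🬝[38;2;80;200;255m[48;2;23;23;35m🬀[38;2;35;35;50m[48;2;15;15;25m🬲[38;2;15;15;25m[48;2;35;35;50m🬎[0m
[38;2;80;200;255m[48;2;15;15;25m🬆[38;2;15;15;25m[48;2;15;15;25m [38;2;35;35;50m[48;2;15;15;25m▌[38;2;15;15;25m[48;2;15;15;25m [38;2;35;35;50m[48;2;15;15;25m▌[38;2;15;15;25m[48;2;15;15;25m [38;2;35;35;50m[48;2;15;15;25m▌[38;2;15;15;25m[48;2;15;15;25m [38;2;35;35;50m[48;2;15;15;25m▌[38;2;15;15;25m[48;2;15;15;25m [0m
</frame>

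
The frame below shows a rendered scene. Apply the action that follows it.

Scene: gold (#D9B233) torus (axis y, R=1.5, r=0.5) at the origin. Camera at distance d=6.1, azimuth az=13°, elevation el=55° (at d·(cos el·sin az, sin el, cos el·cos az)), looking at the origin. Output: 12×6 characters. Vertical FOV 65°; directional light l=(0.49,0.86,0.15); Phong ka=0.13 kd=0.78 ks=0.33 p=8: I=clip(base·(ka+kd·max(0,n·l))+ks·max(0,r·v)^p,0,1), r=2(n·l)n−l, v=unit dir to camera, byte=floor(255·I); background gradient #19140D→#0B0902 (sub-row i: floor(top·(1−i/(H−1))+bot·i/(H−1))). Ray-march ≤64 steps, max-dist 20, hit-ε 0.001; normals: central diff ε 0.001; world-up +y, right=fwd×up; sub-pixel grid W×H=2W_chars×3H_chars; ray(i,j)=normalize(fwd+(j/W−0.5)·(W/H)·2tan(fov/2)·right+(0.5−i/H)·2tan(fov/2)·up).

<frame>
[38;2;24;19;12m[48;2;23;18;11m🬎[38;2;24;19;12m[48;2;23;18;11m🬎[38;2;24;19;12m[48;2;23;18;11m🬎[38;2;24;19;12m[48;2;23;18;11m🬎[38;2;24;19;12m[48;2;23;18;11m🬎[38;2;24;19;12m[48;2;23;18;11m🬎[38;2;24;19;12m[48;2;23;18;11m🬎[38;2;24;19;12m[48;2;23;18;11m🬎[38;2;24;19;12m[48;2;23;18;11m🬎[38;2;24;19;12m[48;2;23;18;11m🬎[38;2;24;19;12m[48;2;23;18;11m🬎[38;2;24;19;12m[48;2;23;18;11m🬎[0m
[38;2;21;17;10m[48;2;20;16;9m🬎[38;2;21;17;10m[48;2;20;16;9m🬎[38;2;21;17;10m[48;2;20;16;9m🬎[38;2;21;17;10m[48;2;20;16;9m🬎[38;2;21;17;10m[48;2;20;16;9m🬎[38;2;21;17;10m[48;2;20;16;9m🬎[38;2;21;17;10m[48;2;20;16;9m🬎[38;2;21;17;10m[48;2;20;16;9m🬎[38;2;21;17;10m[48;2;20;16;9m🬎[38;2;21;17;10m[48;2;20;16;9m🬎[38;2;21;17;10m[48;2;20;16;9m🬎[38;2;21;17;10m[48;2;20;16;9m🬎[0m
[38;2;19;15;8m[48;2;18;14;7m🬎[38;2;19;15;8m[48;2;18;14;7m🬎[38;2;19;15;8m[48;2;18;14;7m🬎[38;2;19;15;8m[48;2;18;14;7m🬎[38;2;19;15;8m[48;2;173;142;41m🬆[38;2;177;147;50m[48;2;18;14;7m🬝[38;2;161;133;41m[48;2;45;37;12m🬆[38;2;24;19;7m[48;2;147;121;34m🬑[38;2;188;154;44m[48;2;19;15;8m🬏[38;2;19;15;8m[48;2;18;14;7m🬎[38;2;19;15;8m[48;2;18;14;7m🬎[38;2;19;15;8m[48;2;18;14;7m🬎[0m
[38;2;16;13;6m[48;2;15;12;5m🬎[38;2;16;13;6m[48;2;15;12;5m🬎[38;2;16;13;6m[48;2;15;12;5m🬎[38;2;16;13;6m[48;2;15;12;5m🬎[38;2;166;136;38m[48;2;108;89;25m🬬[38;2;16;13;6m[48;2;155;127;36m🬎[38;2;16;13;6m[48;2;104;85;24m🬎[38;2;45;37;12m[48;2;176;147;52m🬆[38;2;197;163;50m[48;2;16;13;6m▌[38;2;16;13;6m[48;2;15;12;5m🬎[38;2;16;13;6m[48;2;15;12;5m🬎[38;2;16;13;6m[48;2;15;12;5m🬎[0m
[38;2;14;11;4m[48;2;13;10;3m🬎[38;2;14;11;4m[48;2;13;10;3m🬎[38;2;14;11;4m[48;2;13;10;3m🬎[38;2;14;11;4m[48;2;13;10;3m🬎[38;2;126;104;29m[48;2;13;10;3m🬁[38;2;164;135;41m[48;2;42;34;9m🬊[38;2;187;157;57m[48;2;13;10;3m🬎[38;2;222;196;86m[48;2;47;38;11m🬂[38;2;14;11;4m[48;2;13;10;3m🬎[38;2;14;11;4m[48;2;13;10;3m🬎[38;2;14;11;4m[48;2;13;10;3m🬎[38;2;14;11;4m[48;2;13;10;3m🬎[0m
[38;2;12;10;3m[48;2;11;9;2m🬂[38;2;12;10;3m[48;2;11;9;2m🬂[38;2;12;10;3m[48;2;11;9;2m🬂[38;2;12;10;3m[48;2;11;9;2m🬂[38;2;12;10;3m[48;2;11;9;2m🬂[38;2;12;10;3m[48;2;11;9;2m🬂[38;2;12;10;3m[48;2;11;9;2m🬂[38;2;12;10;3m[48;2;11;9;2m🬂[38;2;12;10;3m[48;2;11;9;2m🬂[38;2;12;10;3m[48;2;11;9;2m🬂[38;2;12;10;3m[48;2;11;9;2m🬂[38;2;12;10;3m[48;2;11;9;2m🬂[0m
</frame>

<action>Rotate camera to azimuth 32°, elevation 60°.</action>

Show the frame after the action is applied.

<frame>
[38;2;24;19;12m[48;2;23;18;11m🬎[38;2;24;19;12m[48;2;23;18;11m🬎[38;2;24;19;12m[48;2;23;18;11m🬎[38;2;24;19;12m[48;2;23;18;11m🬎[38;2;24;19;12m[48;2;23;18;11m🬎[38;2;24;19;12m[48;2;23;18;11m🬎[38;2;24;19;12m[48;2;23;18;11m🬎[38;2;24;19;12m[48;2;23;18;11m🬎[38;2;24;19;12m[48;2;23;18;11m🬎[38;2;24;19;12m[48;2;23;18;11m🬎[38;2;24;19;12m[48;2;23;18;11m🬎[38;2;24;19;12m[48;2;23;18;11m🬎[0m
[38;2;21;17;10m[48;2;20;16;9m🬎[38;2;21;17;10m[48;2;20;16;9m🬎[38;2;21;17;10m[48;2;20;16;9m🬎[38;2;21;17;10m[48;2;20;16;9m🬎[38;2;21;17;10m[48;2;20;16;9m🬎[38;2;21;17;10m[48;2;20;16;9m🬎[38;2;21;17;10m[48;2;20;16;9m🬎[38;2;21;17;10m[48;2;20;16;9m🬎[38;2;21;17;10m[48;2;20;16;9m🬎[38;2;21;17;10m[48;2;20;16;9m🬎[38;2;21;17;10m[48;2;20;16;9m🬎[38;2;21;17;10m[48;2;20;16;9m🬎[0m
[38;2;19;15;8m[48;2;18;14;7m🬎[38;2;19;15;8m[48;2;18;14;7m🬎[38;2;19;15;8m[48;2;18;14;7m🬎[38;2;19;15;8m[48;2;18;14;7m🬎[38;2;19;15;8m[48;2;172;141;40m🬆[38;2;177;146;48m[48;2;18;14;7m🬝[38;2;205;172;64m[48;2;67;55;17m🬂[38;2;24;20;8m[48;2;154;126;35m🬑[38;2;181;149;42m[48;2;19;15;8m🬏[38;2;19;15;8m[48;2;18;14;7m🬎[38;2;19;15;8m[48;2;18;14;7m🬎[38;2;19;15;8m[48;2;18;14;7m🬎[0m
[38;2;16;13;6m[48;2;15;12;5m🬎[38;2;16;13;6m[48;2;15;12;5m🬎[38;2;16;13;6m[48;2;15;12;5m🬎[38;2;16;13;6m[48;2;15;12;5m🬎[38;2;132;108;31m[48;2;167;136;39m🬏[38;2;16;13;6m[48;2;122;100;28m🬎[38;2;16;13;6m[48;2;59;48;14m🬝[38;2;47;38;12m[48;2;158;130;41m🬆[38;2;191;157;46m[48;2;16;13;6m▌[38;2;16;13;6m[48;2;15;12;5m🬎[38;2;16;13;6m[48;2;15;12;5m🬎[38;2;16;13;6m[48;2;15;12;5m🬎[0m
[38;2;14;11;4m[48;2;13;10;3m🬎[38;2;14;11;4m[48;2;13;10;3m🬎[38;2;14;11;4m[48;2;13;10;3m🬎[38;2;14;11;4m[48;2;13;10;3m🬎[38;2;154;126;36m[48;2;13;10;3m🬁[38;2;170;140;42m[48;2;13;10;3m🬎[38;2;187;155;49m[48;2;13;10;3m🬎[38;2;211;180;70m[48;2;13;10;3m🬆[38;2;14;11;4m[48;2;13;10;3m🬎[38;2;14;11;4m[48;2;13;10;3m🬎[38;2;14;11;4m[48;2;13;10;3m🬎[38;2;14;11;4m[48;2;13;10;3m🬎[0m
[38;2;12;10;3m[48;2;11;9;2m🬂[38;2;12;10;3m[48;2;11;9;2m🬂[38;2;12;10;3m[48;2;11;9;2m🬂[38;2;12;10;3m[48;2;11;9;2m🬂[38;2;12;10;3m[48;2;11;9;2m🬂[38;2;12;10;3m[48;2;11;9;2m🬂[38;2;12;10;3m[48;2;11;9;2m🬂[38;2;12;10;3m[48;2;11;9;2m🬂[38;2;12;10;3m[48;2;11;9;2m🬂[38;2;12;10;3m[48;2;11;9;2m🬂[38;2;12;10;3m[48;2;11;9;2m🬂[38;2;12;10;3m[48;2;11;9;2m🬂[0m
</frame>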